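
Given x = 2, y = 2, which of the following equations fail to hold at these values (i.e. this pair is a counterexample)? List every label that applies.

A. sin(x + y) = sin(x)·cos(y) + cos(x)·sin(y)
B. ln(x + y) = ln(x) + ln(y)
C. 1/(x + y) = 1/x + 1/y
C

Evaluating each claim at the given values:
A. LHS = sin(4) ≈ -0.7568, RHS = 2·sin(2)·cos(2) ≈ -0.7568 → holds here (LHS = RHS)
B. LHS = ln(4) ≈ 1.386, RHS = 2·ln(2) ≈ 1.386 → holds here (LHS = RHS)
C. LHS = 1/4, RHS = 1 → fails here (LHS ≠ RHS)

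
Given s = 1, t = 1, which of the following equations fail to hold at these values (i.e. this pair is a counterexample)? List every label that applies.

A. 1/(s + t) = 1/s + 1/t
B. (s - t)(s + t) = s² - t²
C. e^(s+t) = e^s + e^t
Evaluating each claim at the given values:
A. LHS = 1/2, RHS = 2 → fails here (LHS ≠ RHS)
B. LHS = 0, RHS = 0 → holds here (LHS = RHS)
C. LHS = e^2 ≈ 7.389, RHS = 2·e ≈ 5.437 → fails here (LHS ≠ RHS)

Answer: A, C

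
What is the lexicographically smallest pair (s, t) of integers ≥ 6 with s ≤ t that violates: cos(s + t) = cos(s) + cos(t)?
Substituting (6, 6) into the claim:
LHS = cos(6 + 6) = cos(12) ≈ 0.8439
RHS = cos(6) + cos(6) = 2·cos(6) ≈ 1.92

Since LHS ≠ RHS, this pair disproves the claim, and no lexicographically smaller pair (s ≤ t, integers ≥ 6) does.

For instance (6, 11) is also a counterexample (LHS = cos(17) ≈ -0.2752, RHS = cos(11) + cos(6) ≈ 0.9646), but it's lexicographically larger.

Answer: (s, t) = (6, 6)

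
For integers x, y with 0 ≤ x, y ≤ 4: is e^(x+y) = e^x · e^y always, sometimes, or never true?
The identity holds for every pair in the range. For instance at (x, y) = (1, 2): both sides equal e^3 ≈ 20.09.

Answer: Always true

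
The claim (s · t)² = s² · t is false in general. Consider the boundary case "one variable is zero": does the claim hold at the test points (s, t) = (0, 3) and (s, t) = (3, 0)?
Yes, holds at both test points

At (0, 3): LHS = 0, RHS = 0 → equal
At (3, 0): LHS = 0, RHS = 0 → equal

So the claim does hold at both of these boundary points, even though it is not an identity.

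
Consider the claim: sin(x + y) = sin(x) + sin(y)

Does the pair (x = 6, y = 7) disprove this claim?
Yes

Substituting x = 6, y = 7:
LHS = sin(6 + 7) = sin(13) ≈ 0.4202
RHS = sin(6) + sin(7) ≈ 0.3776

Since LHS ≠ RHS, this pair disproves the claim.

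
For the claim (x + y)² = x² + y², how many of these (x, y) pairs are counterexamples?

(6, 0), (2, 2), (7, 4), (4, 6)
3

Testing each pair:
(6, 0): LHS = 36, RHS = 36 → satisfies claim
(2, 2): LHS = 16, RHS = 8 → counterexample
(7, 4): LHS = 121, RHS = 65 → counterexample
(4, 6): LHS = 100, RHS = 52 → counterexample

That makes 3 counterexamples.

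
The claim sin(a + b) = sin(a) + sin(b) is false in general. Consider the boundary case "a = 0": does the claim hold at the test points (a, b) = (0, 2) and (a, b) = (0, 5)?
Yes, holds at both test points

At (0, 2): LHS = sin(2) ≈ 0.9093, RHS = sin(2) ≈ 0.9093 → equal
At (0, 5): LHS = sin(5) ≈ -0.9589, RHS = sin(5) ≈ -0.9589 → equal

So the claim does hold at both of these boundary points, even though it is not an identity.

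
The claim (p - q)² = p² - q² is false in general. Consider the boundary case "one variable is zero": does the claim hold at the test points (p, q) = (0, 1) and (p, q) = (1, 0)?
Only at (1, 0)

At (0, 1): LHS = 1 ≠ RHS = -1
At (1, 0): LHS = 1, RHS = 1 → equal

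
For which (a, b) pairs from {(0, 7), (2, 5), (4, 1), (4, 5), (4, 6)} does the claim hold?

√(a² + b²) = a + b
(0, 7)

Testing each pair:
(0, 7): LHS = 7, RHS = 7 → holds
(2, 5): LHS = √(29) ≈ 5.385, RHS = 7 → fails
(4, 1): LHS = √(17) ≈ 4.123, RHS = 5 → fails
(4, 5): LHS = √(41) ≈ 6.403, RHS = 9 → fails
(4, 6): LHS = 2·√(13) ≈ 7.211, RHS = 10 → fails

1 of 5 pairs satisfies the claim.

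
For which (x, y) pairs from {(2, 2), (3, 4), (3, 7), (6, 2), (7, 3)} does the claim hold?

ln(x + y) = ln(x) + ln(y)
(2, 2)

Testing each pair:
(2, 2): LHS = ln(4) ≈ 1.386, RHS = 2·ln(2) ≈ 1.386 → holds
(3, 4): LHS = ln(7) ≈ 1.946, RHS = ln(3) + ln(4) ≈ 2.485 → fails
(3, 7): LHS = ln(10) ≈ 2.303, RHS = ln(3) + ln(7) ≈ 3.045 → fails
(6, 2): LHS = ln(8) ≈ 2.079, RHS = ln(2) + ln(6) ≈ 2.485 → fails
(7, 3): LHS = ln(10) ≈ 2.303, RHS = ln(3) + ln(7) ≈ 3.045 → fails

1 of 5 pairs satisfies the claim.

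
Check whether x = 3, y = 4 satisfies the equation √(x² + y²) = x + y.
Substituting x = 3, y = 4:

LHS = √(3² + 4²) = 5
RHS = 3 + 4 = 7

LHS ≠ RHS, so the equation does not hold at this point.

Answer: Fails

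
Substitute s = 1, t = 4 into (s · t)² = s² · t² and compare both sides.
LHS = (1 · 4)² = 16
RHS = 1² · 4² = 16

LHS = RHS: the two sides agree.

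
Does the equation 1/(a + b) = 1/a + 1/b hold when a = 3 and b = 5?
Fails

Substituting a = 3, b = 5:

LHS = 1/(3 + 5) = 1/8
RHS = 1/3 + 1/5 = 8/15

LHS ≠ RHS, so the equation does not hold at this point.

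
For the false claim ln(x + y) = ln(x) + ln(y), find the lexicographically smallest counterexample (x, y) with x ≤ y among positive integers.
Substituting (1, 1) into the claim:
LHS = ln(1 + 1) = ln(2) ≈ 0.6931
RHS = ln(1) + ln(1) = 0

Since LHS ≠ RHS, this pair disproves the claim, and no lexicographically smaller pair (x ≤ y, positive integers) does.

For instance (1, 7) is also a counterexample (LHS = ln(8) ≈ 2.079, RHS = ln(7) ≈ 1.946), but it's lexicographically larger.

Answer: (x, y) = (1, 1)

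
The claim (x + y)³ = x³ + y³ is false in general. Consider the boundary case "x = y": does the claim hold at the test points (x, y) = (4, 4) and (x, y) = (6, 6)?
No, fails at both test points

At (4, 4): LHS = 512 ≠ RHS = 128
At (6, 6): LHS = 1728 ≠ RHS = 432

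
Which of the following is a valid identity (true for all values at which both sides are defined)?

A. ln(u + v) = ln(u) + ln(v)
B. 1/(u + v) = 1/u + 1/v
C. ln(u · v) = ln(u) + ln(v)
A: fails at (2, 5) — LHS = ln(7) ≈ 1.946, RHS = ln(2) + ln(5) ≈ 2.303.
B: fails at (2, 5) — LHS = 1/7, RHS = 7/10.
C: holds — e.g. at (4, 6), both sides equal ln(24) ≈ 3.178.

Answer: C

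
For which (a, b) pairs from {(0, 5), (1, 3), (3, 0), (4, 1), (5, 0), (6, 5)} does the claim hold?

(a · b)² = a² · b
(0, 5), (3, 0), (4, 1), (5, 0)

Testing each pair:
(0, 5): LHS = 0, RHS = 0 → holds
(1, 3): LHS = 9, RHS = 3 → fails
(3, 0): LHS = 0, RHS = 0 → holds
(4, 1): LHS = 16, RHS = 16 → holds
(5, 0): LHS = 0, RHS = 0 → holds
(6, 5): LHS = 900, RHS = 180 → fails

4 of 6 pairs satisfy the claim.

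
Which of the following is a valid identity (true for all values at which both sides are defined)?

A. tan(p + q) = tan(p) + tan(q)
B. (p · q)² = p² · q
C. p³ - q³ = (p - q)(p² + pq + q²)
C

A: fails at (1, 4) — LHS = tan(5) ≈ -3.381, RHS = tan(4) + tan(1) ≈ 2.715.
B: fails at (1, 2) — LHS = 4, RHS = 2.
C: holds — e.g. at (1, 2), both sides equal -7.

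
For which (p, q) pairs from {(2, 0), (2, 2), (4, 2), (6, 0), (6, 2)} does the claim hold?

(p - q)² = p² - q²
Testing each pair:
(2, 0): LHS = 4, RHS = 4 → holds
(2, 2): LHS = 0, RHS = 0 → holds
(4, 2): LHS = 4, RHS = 12 → fails
(6, 0): LHS = 36, RHS = 36 → holds
(6, 2): LHS = 16, RHS = 32 → fails

3 of 5 pairs satisfy the claim.

Answer: (2, 0), (2, 2), (6, 0)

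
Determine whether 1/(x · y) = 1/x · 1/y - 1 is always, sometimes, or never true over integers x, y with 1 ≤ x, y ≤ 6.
Never true

The claim fails for every pair in the range. For instance at (x, y) = (4, 1): LHS = 1/4, RHS = -3/4.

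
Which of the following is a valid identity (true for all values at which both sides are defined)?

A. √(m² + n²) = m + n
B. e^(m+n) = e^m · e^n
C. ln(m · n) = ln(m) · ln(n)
A: fails at (6, 7) — LHS = √(85) ≈ 9.22, RHS = 13.
B: holds — e.g. at (3, 7), both sides equal e^10 ≈ 22026.5.
C: fails at (3, 4) — LHS = ln(12) ≈ 2.485, RHS = ln(3)·ln(4) ≈ 1.523.

Answer: B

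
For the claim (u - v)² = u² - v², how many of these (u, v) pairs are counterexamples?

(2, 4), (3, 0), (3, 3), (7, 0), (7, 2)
2

Testing each pair:
(2, 4): LHS = 4, RHS = -12 → counterexample
(3, 0): LHS = 9, RHS = 9 → satisfies claim
(3, 3): LHS = 0, RHS = 0 → satisfies claim
(7, 0): LHS = 49, RHS = 49 → satisfies claim
(7, 2): LHS = 25, RHS = 45 → counterexample

That makes 2 counterexamples.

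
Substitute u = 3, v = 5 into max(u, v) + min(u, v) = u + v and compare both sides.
LHS = max(3, 5) + min(3, 5) = 8
RHS = 3 + 5 = 8

LHS = RHS: the two sides agree.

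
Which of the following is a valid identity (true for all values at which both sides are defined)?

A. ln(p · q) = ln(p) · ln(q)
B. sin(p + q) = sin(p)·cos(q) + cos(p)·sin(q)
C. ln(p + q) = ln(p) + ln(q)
A: fails at (1, 5) — LHS = ln(5) ≈ 1.609, RHS = 0.
B: holds — e.g. at (3, 4), both sides equal sin(7) ≈ 0.657.
C: fails at (5, 8) — LHS = ln(13) ≈ 2.565, RHS = ln(5) + ln(8) ≈ 3.689.

Answer: B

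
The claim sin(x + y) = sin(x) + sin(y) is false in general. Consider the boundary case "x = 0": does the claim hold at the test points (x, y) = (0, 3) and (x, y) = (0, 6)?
At (0, 3): LHS = sin(3) ≈ 0.1411, RHS = sin(3) ≈ 0.1411 → equal
At (0, 6): LHS = sin(6) ≈ -0.2794, RHS = sin(6) ≈ -0.2794 → equal

So the claim does hold at both of these boundary points, even though it is not an identity.

Answer: Yes, holds at both test points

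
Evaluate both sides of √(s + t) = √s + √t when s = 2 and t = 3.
LHS = √(2 + 3) = √(5) ≈ 2.236
RHS = √2 + √3 = √(2) + √(3) ≈ 3.146

LHS ≠ RHS (they differ by about 0.9102), so the equation does not hold here.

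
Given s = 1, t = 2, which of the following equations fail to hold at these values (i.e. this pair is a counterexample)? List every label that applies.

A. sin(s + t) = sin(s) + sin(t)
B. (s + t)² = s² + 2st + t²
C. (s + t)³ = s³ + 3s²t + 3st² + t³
A

Evaluating each claim at the given values:
A. LHS = sin(3) ≈ 0.1411, RHS = sin(1) + sin(2) ≈ 1.751 → fails here (LHS ≠ RHS)
B. LHS = 9, RHS = 9 → holds here (LHS = RHS)
C. LHS = 27, RHS = 27 → holds here (LHS = RHS)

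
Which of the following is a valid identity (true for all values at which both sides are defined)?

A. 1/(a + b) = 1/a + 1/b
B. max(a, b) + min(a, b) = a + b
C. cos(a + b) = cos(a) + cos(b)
B

A: fails at (4, 5) — LHS = 1/9, RHS = 9/20.
B: holds — e.g. at (2, 7), both sides equal 9.
C: fails at (1, 4) — LHS = cos(5) ≈ 0.2837, RHS = cos(4) + cos(1) ≈ -0.1133.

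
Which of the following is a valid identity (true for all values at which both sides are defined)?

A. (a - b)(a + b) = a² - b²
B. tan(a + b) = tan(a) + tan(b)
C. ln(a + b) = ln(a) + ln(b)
A: holds — e.g. at (2, 2), both sides equal 0.
B: fails at (4, 4) — LHS = tan(8) ≈ -6.8, RHS = 2·tan(4) ≈ 2.316.
C: fails at (1, 5) — LHS = ln(6) ≈ 1.792, RHS = ln(5) ≈ 1.609.

Answer: A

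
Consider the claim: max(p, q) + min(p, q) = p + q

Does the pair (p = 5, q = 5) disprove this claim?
Substituting p = 5, q = 5:
LHS = max(5, 5) + min(5, 5) = 10
RHS = 5 + 5 = 10

The sides agree, so this pair does not disprove the claim.

Answer: No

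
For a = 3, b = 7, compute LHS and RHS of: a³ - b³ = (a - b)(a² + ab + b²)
LHS = 3³ - 7³ = -316
RHS = (3 - 7)(3² + 3·7 + 7²) = -316

LHS = RHS: the two sides agree.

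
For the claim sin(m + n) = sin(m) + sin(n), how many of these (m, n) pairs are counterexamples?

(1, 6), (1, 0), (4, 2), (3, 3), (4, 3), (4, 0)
4

Testing each pair:
(1, 6): LHS = sin(7) ≈ 0.657, RHS = sin(6) + sin(1) ≈ 0.5621 → counterexample
(1, 0): LHS = sin(1) ≈ 0.8415, RHS = sin(1) ≈ 0.8415 → satisfies claim
(4, 2): LHS = sin(6) ≈ -0.2794, RHS = sin(4) + sin(2) ≈ 0.1525 → counterexample
(3, 3): LHS = sin(6) ≈ -0.2794, RHS = 2·sin(3) ≈ 0.2822 → counterexample
(4, 3): LHS = sin(7) ≈ 0.657, RHS = sin(4) + sin(3) ≈ -0.6157 → counterexample
(4, 0): LHS = sin(4) ≈ -0.7568, RHS = sin(4) ≈ -0.7568 → satisfies claim

That makes 4 counterexamples.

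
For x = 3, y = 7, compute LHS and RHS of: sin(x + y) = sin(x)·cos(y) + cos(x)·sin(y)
LHS = sin(3 + 7) = sin(10) ≈ -0.544
RHS = sin(3)·cos(7) + cos(3)·sin(7) = sin(7)·cos(3) + sin(3)·cos(7) ≈ -0.544

LHS = RHS: the two sides agree.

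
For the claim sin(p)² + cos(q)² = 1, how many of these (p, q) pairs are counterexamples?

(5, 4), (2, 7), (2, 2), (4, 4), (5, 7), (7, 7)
3

Testing each pair:
(5, 4): LHS = cos(4)² + sin(5)² ≈ 1.347, RHS = 1 → counterexample
(2, 7): LHS = cos(7)² + sin(2)² ≈ 1.395, RHS = 1 → counterexample
(2, 2): LHS = cos(2)² + sin(2)² = 1, RHS = 1 → satisfies claim
(4, 4): LHS = cos(4)² + sin(4)² = 1, RHS = 1 → satisfies claim
(5, 7): LHS = cos(7)² + sin(5)² ≈ 1.488, RHS = 1 → counterexample
(7, 7): LHS = sin(7)² + cos(7)² = 1, RHS = 1 → satisfies claim

That makes 3 counterexamples.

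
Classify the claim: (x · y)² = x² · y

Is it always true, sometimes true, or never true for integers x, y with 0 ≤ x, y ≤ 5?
It holds at (x, y) = (1, 1) (both sides equal 1), but fails at (x, y) = (2, 4) (LHS = 64, RHS = 16).

Answer: Sometimes true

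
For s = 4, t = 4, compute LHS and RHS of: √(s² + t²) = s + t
LHS = √(4² + 4²) = 4·√(2) ≈ 5.657
RHS = 4 + 4 = 8

LHS ≠ RHS (they differ by about 2.343), so the equation does not hold here.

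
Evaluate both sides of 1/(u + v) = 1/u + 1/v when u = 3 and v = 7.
LHS = 1/(3 + 7) = 1/10
RHS = 1/3 + 1/7 = 10/21

LHS ≠ RHS, so the equation does not hold here.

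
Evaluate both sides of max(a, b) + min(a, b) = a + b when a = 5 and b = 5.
LHS = max(5, 5) + min(5, 5) = 10
RHS = 5 + 5 = 10

LHS = RHS: the two sides agree.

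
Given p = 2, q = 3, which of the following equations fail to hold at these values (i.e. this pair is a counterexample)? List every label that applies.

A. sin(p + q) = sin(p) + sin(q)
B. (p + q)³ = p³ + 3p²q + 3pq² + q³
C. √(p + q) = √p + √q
A, C

Evaluating each claim at the given values:
A. LHS = sin(5) ≈ -0.9589, RHS = sin(3) + sin(2) ≈ 1.05 → fails here (LHS ≠ RHS)
B. LHS = 125, RHS = 125 → holds here (LHS = RHS)
C. LHS = √(5) ≈ 2.236, RHS = √(2) + √(3) ≈ 3.146 → fails here (LHS ≠ RHS)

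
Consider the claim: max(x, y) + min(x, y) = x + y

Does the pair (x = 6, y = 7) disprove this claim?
Substituting x = 6, y = 7:
LHS = max(6, 7) + min(6, 7) = 13
RHS = 6 + 7 = 13

The sides agree, so this pair does not disprove the claim.

Answer: No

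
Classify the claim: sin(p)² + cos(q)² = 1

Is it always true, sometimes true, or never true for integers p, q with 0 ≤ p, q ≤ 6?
Sometimes true

It holds at (p, q) = (1, 1) (both sides equal 1), but fails at (p, q) = (3, 6) (LHS = sin(3)² + cos(6)² ≈ 0.9418, RHS = 1).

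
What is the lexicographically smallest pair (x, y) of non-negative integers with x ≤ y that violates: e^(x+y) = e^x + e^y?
Substituting (0, 0) into the claim:
LHS = e^(0+0) = 1
RHS = e^0 + e^0 = 2

Since LHS ≠ RHS, this pair disproves the claim, and no lexicographically smaller pair (x ≤ y, non-negative integers) does.

For instance (1, 4) is also a counterexample (LHS = e^5 ≈ 148.4, RHS = e + e^4 ≈ 57.32), but it's lexicographically larger.

Answer: (x, y) = (0, 0)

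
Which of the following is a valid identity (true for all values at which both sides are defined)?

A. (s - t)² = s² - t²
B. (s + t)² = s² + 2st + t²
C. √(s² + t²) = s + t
B

A: fails at (1, 3) — LHS = 4, RHS = -8.
B: holds — e.g. at (4, 4), both sides equal 64.
C: fails at (2, 2) — LHS = 2·√(2) ≈ 2.828, RHS = 4.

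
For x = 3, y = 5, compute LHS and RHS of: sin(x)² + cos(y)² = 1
LHS = sin(3)² + cos(5)² ≈ 0.1004
RHS = 1

LHS ≠ RHS (they differ by about 0.8996), so the equation does not hold here.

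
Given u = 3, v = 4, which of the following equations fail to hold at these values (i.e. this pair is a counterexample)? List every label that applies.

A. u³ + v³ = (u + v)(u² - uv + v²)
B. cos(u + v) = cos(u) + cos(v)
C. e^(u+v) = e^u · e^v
B

Evaluating each claim at the given values:
A. LHS = 91, RHS = 91 → holds here (LHS = RHS)
B. LHS = cos(7) ≈ 0.7539, RHS = cos(3) + cos(4) ≈ -1.644 → fails here (LHS ≠ RHS)
C. LHS = e^7 ≈ 1097, RHS = e^7 ≈ 1097 → holds here (LHS = RHS)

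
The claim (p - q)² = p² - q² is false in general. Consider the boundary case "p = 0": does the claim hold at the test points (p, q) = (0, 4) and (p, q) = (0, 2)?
No, fails at both test points

At (0, 4): LHS = 16 ≠ RHS = -16
At (0, 2): LHS = 4 ≠ RHS = -4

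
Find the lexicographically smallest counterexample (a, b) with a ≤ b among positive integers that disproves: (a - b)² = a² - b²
Substituting (1, 2) into the claim:
LHS = (1 - 2)² = 1
RHS = 1² - 2² = -3

Since LHS ≠ RHS, this pair disproves the claim, and no lexicographically smaller pair (a ≤ b, positive integers) does.

For instance (6, 7) is also a counterexample (LHS = 1, RHS = -13), but it's lexicographically larger.

Answer: (a, b) = (1, 2)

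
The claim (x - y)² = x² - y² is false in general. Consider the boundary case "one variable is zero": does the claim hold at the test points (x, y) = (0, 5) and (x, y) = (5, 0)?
At (0, 5): LHS = 25 ≠ RHS = -25
At (5, 0): LHS = 25, RHS = 25 → equal

Answer: Only at (5, 0)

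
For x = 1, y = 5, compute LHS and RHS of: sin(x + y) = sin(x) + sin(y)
LHS = sin(1 + 5) = sin(6) ≈ -0.2794
RHS = sin(1) + sin(5) ≈ -0.1175

LHS ≠ RHS (they differ by about 0.162), so the equation does not hold here.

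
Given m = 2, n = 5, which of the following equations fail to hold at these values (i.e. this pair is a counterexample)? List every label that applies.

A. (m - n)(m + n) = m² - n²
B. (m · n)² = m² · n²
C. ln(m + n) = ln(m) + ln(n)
Evaluating each claim at the given values:
A. LHS = -21, RHS = -21 → holds here (LHS = RHS)
B. LHS = 100, RHS = 100 → holds here (LHS = RHS)
C. LHS = ln(7) ≈ 1.946, RHS = ln(2) + ln(5) ≈ 2.303 → fails here (LHS ≠ RHS)

Answer: C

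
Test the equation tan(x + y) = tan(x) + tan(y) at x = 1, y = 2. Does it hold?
Fails

Substituting x = 1, y = 2:

LHS = tan(1 + 2) = tan(3) ≈ -0.1425
RHS = tan(1) + tan(2) ≈ -0.6276

LHS ≠ RHS, so the equation does not hold at this point.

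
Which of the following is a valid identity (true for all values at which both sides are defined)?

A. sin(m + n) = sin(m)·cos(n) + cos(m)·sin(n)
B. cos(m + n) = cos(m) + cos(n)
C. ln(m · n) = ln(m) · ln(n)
A

A: holds — e.g. at (2, 7), both sides equal sin(9) ≈ 0.4121.
B: fails at (3, 4) — LHS = cos(7) ≈ 0.7539, RHS = cos(3) + cos(4) ≈ -1.644.
C: fails at (2, 5) — LHS = ln(10) ≈ 2.303, RHS = ln(2)·ln(5) ≈ 1.116.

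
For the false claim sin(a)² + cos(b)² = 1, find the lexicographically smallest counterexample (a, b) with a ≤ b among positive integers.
(a, b) = (1, 2)

At (1, 1): both sides equal 1, so it holds there.

Substituting (1, 2) into the claim:
LHS = sin(1)² + cos(2)² ≈ 0.8813
RHS = 1

Since LHS ≠ RHS, this pair disproves the claim, and no lexicographically smaller pair (a ≤ b, positive integers) does.

For instance (2, 7) is also a counterexample (LHS = cos(7)² + sin(2)² ≈ 1.395, RHS = 1), but it's lexicographically larger.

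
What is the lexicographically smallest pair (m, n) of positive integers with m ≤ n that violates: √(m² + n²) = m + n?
Substituting (1, 1) into the claim:
LHS = √(1² + 1²) = √(2) ≈ 1.414
RHS = 1 + 1 = 2

Since LHS ≠ RHS, this pair disproves the claim, and no lexicographically smaller pair (m ≤ n, positive integers) does.

For instance (3, 4) is also a counterexample (LHS = 5, RHS = 7), but it's lexicographically larger.

Answer: (m, n) = (1, 1)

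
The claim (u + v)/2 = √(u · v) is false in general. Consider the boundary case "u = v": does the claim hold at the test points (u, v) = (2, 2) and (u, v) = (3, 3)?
At (2, 2): LHS = 2, RHS = 2 → equal
At (3, 3): LHS = 3, RHS = 3 → equal

So the claim does hold at both of these boundary points, even though it is not an identity.

Answer: Yes, holds at both test points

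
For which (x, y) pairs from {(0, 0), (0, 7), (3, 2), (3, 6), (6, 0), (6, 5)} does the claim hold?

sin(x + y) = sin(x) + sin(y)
(0, 0), (0, 7), (6, 0)

Testing each pair:
(0, 0): LHS = 0, RHS = 0 → holds
(0, 7): LHS = sin(7) ≈ 0.657, RHS = sin(7) ≈ 0.657 → holds
(3, 2): LHS = sin(5) ≈ -0.9589, RHS = sin(3) + sin(2) ≈ 1.05 → fails
(3, 6): LHS = sin(9) ≈ 0.4121, RHS = sin(6) + sin(3) ≈ -0.1383 → fails
(6, 0): LHS = sin(6) ≈ -0.2794, RHS = sin(6) ≈ -0.2794 → holds
(6, 5): LHS = sin(11) ≈ -1, RHS = sin(5) + sin(6) ≈ -1.238 → fails

3 of 6 pairs satisfy the claim.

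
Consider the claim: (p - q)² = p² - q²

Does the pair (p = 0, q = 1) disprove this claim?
Yes

Substituting p = 0, q = 1:
LHS = (0 - 1)² = 1
RHS = 0² - 1² = -1

Since LHS ≠ RHS, this pair disproves the claim.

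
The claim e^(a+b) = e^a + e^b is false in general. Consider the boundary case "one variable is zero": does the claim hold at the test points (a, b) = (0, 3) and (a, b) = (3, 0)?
At (0, 3): LHS = e^3 ≈ 20.09 ≠ RHS = 1 + e^3 ≈ 21.09
At (3, 0): LHS = e^3 ≈ 20.09 ≠ RHS = 1 + e^3 ≈ 21.09

Answer: No, fails at both test points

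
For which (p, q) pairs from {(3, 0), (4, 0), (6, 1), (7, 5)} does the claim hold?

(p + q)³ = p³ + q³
Testing each pair:
(3, 0): LHS = 27, RHS = 27 → holds
(4, 0): LHS = 64, RHS = 64 → holds
(6, 1): LHS = 343, RHS = 217 → fails
(7, 5): LHS = 1728, RHS = 468 → fails

2 of 4 pairs satisfy the claim.

Answer: (3, 0), (4, 0)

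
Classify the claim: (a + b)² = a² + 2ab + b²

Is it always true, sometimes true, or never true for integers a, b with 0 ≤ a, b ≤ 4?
Always true

The identity holds for every pair in the range. For instance at (a, b) = (3, 2): both sides equal 25.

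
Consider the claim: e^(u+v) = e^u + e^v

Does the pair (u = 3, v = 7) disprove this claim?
Yes

Substituting u = 3, v = 7:
LHS = e^(3+7) = e^10 ≈ 22026.5
RHS = e^3 + e^7 ≈ 1117

Since LHS ≠ RHS, this pair disproves the claim.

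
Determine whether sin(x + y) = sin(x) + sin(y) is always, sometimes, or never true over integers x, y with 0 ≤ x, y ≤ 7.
It holds at (x, y) = (0, 5) (both sides equal sin(5) ≈ -0.9589), but fails at (x, y) = (4, 1) (LHS = sin(5) ≈ -0.9589, RHS = sin(4) + sin(1) ≈ 0.08467).

Answer: Sometimes true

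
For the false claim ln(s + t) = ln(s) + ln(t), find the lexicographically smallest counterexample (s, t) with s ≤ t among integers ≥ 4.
Substituting (4, 4) into the claim:
LHS = ln(4 + 4) = ln(8) ≈ 2.079
RHS = ln(4) + ln(4) = 2·ln(4) ≈ 2.773

Since LHS ≠ RHS, this pair disproves the claim, and no lexicographically smaller pair (s ≤ t, integers ≥ 4) does.

For instance (4, 8) is also a counterexample (LHS = ln(12) ≈ 2.485, RHS = ln(4) + ln(8) ≈ 3.466), but it's lexicographically larger.

Answer: (s, t) = (4, 4)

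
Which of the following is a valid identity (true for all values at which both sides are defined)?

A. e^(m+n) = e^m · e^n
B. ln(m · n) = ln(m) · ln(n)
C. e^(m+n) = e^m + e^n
A

A: holds — e.g. at (4, 6), both sides equal e^10 ≈ 22026.5.
B: fails at (1, 4) — LHS = ln(4) ≈ 1.386, RHS = 0.
C: fails at (3, 3) — LHS = e^6 ≈ 403.4, RHS = 2·e^3 ≈ 40.17.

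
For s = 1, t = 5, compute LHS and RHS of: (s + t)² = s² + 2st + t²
LHS = (1 + 5)² = 36
RHS = 1² + 2·1·5 + 5² = 36

LHS = RHS: the two sides agree.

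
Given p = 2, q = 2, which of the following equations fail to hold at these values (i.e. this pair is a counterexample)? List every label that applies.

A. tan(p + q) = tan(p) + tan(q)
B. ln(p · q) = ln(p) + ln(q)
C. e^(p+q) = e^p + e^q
Evaluating each claim at the given values:
A. LHS = tan(4) ≈ 1.158, RHS = 2·tan(2) ≈ -4.37 → fails here (LHS ≠ RHS)
B. LHS = ln(4) ≈ 1.386, RHS = 2·ln(2) ≈ 1.386 → holds here (LHS = RHS)
C. LHS = e^4 ≈ 54.6, RHS = 2·e^2 ≈ 14.78 → fails here (LHS ≠ RHS)

Answer: A, C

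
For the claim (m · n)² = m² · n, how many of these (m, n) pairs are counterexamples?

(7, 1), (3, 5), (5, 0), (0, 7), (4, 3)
2

Testing each pair:
(7, 1): LHS = 49, RHS = 49 → satisfies claim
(3, 5): LHS = 225, RHS = 45 → counterexample
(5, 0): LHS = 0, RHS = 0 → satisfies claim
(0, 7): LHS = 0, RHS = 0 → satisfies claim
(4, 3): LHS = 144, RHS = 48 → counterexample

That makes 2 counterexamples.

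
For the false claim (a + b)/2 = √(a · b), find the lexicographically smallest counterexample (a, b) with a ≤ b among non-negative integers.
At (0, 0): both sides equal 0, so it holds there.

Substituting (0, 1) into the claim:
LHS = (0 + 1)/2 = 1/2
RHS = √(0 · 1) = 0

Since LHS ≠ RHS, this pair disproves the claim, and no lexicographically smaller pair (a ≤ b, non-negative integers) does.

For instance (5, 7) is also a counterexample (LHS = 6, RHS = √(35) ≈ 5.916), but it's lexicographically larger.

Answer: (a, b) = (0, 1)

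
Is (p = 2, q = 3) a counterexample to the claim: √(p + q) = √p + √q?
Yes

Substituting p = 2, q = 3:
LHS = √(2 + 3) = √(5) ≈ 2.236
RHS = √2 + √3 = √(2) + √(3) ≈ 3.146

Since LHS ≠ RHS, this pair disproves the claim.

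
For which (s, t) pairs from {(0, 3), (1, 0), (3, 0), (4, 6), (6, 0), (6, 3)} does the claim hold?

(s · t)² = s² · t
(0, 3), (1, 0), (3, 0), (6, 0)

Testing each pair:
(0, 3): LHS = 0, RHS = 0 → holds
(1, 0): LHS = 0, RHS = 0 → holds
(3, 0): LHS = 0, RHS = 0 → holds
(4, 6): LHS = 576, RHS = 96 → fails
(6, 0): LHS = 0, RHS = 0 → holds
(6, 3): LHS = 324, RHS = 108 → fails

4 of 6 pairs satisfy the claim.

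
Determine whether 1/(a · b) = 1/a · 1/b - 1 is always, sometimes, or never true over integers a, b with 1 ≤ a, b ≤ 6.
Never true

The claim fails for every pair in the range. For instance at (a, b) = (2, 4): LHS = 1/8, RHS = -7/8.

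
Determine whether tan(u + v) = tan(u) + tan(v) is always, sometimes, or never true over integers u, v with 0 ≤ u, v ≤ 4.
It holds at (u, v) = (4, 0) (both sides equal tan(4) ≈ 1.158), but fails at (u, v) = (4, 3) (LHS = tan(7) ≈ 0.8714, RHS = tan(3) + tan(4) ≈ 1.015).

Answer: Sometimes true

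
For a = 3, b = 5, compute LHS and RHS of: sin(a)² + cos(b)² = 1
LHS = sin(3)² + cos(5)² ≈ 0.1004
RHS = 1

LHS ≠ RHS (they differ by about 0.8996), so the equation does not hold here.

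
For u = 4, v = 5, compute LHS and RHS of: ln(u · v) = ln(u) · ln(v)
LHS = ln(4 · 5) = ln(20) ≈ 2.996
RHS = ln(4) · ln(5) ≈ 2.231

LHS ≠ RHS (they differ by about 0.7646), so the equation does not hold here.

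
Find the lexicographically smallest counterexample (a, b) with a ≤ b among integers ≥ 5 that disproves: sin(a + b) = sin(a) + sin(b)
(a, b) = (5, 5)

Substituting (5, 5) into the claim:
LHS = sin(5 + 5) = sin(10) ≈ -0.544
RHS = sin(5) + sin(5) = 2·sin(5) ≈ -1.918

Since LHS ≠ RHS, this pair disproves the claim, and no lexicographically smaller pair (a ≤ b, integers ≥ 5) does.

For instance (5, 10) is also a counterexample (LHS = sin(15) ≈ 0.6503, RHS = sin(5) + sin(10) ≈ -1.503), but it's lexicographically larger.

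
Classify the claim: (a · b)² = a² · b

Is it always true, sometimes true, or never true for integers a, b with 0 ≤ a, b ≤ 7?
It holds at (a, b) = (3, 1) (both sides equal 9), but fails at (a, b) = (3, 4) (LHS = 144, RHS = 36).

Answer: Sometimes true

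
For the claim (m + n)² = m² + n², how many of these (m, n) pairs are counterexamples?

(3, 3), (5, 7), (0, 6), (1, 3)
3

Testing each pair:
(3, 3): LHS = 36, RHS = 18 → counterexample
(5, 7): LHS = 144, RHS = 74 → counterexample
(0, 6): LHS = 36, RHS = 36 → satisfies claim
(1, 3): LHS = 16, RHS = 10 → counterexample

That makes 3 counterexamples.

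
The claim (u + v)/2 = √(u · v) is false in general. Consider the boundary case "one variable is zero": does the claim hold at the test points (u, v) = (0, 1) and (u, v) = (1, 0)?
At (0, 1): LHS = 1/2 ≠ RHS = 0
At (1, 0): LHS = 1/2 ≠ RHS = 0

Answer: No, fails at both test points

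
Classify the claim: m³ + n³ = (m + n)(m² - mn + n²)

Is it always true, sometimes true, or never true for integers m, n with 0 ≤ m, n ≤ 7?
Always true

The identity holds for every pair in the range. For instance at (m, n) = (5, 4): both sides equal 189.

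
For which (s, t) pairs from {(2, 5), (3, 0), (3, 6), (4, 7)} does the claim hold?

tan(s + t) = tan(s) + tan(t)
(3, 0)

Testing each pair:
(2, 5): LHS = tan(7) ≈ 0.8714, RHS = tan(5) + tan(2) ≈ -5.566 → fails
(3, 0): LHS = tan(3) ≈ -0.1425, RHS = tan(3) ≈ -0.1425 → holds
(3, 6): LHS = tan(9) ≈ -0.4523, RHS = tan(6) + tan(3) ≈ -0.4336 → fails
(4, 7): LHS = tan(11) ≈ -226, RHS = tan(7) + tan(4) ≈ 2.029 → fails

1 of 4 pairs satisfies the claim.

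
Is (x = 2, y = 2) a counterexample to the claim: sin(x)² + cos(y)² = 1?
No

Substituting x = 2, y = 2:
LHS = sin(2)² + cos(2)² = 1
RHS = 1

The sides agree, so this pair does not disprove the claim.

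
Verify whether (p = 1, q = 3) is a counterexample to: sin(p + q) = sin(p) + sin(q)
Substituting p = 1, q = 3:
LHS = sin(1 + 3) = sin(4) ≈ -0.7568
RHS = sin(1) + sin(3) ≈ 0.9826

Since LHS ≠ RHS, this pair disproves the claim.

Answer: Yes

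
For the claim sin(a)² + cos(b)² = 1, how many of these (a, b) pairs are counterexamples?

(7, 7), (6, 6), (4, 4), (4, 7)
Testing each pair:
(7, 7): LHS = sin(7)² + cos(7)² = 1, RHS = 1 → satisfies claim
(6, 6): LHS = sin(6)² + cos(6)² = 1, RHS = 1 → satisfies claim
(4, 4): LHS = cos(4)² + sin(4)² = 1, RHS = 1 → satisfies claim
(4, 7): LHS = cos(7)² + sin(4)² ≈ 1.141, RHS = 1 → counterexample

That makes 1 counterexample.

Answer: 1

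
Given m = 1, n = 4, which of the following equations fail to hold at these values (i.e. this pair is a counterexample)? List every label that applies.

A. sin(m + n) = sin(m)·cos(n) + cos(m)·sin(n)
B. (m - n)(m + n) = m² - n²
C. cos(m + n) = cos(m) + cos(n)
Evaluating each claim at the given values:
A. LHS = sin(5) ≈ -0.9589, RHS = sin(1)·cos(4) + sin(4)·cos(1) ≈ -0.9589 → holds here (LHS = RHS)
B. LHS = -15, RHS = -15 → holds here (LHS = RHS)
C. LHS = cos(5) ≈ 0.2837, RHS = cos(4) + cos(1) ≈ -0.1133 → fails here (LHS ≠ RHS)

Answer: C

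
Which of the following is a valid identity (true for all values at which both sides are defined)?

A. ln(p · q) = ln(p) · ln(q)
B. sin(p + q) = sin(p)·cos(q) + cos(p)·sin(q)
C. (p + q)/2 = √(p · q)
A: fails at (4, 5) — LHS = ln(20) ≈ 2.996, RHS = ln(4)·ln(5) ≈ 2.231.
B: holds — e.g. at (1, 1), both sides equal sin(2) ≈ 0.9093.
C: fails at (2, 3) — LHS = 5/2, RHS = √(6) ≈ 2.449.

Answer: B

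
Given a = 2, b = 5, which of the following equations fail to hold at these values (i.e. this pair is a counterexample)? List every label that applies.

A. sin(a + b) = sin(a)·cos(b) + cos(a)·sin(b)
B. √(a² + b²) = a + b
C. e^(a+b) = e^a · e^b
Evaluating each claim at the given values:
A. LHS = sin(7) ≈ 0.657, RHS = sin(2)·cos(5) + sin(5)·cos(2) ≈ 0.657 → holds here (LHS = RHS)
B. LHS = √(29) ≈ 5.385, RHS = 7 → fails here (LHS ≠ RHS)
C. LHS = e^7 ≈ 1097, RHS = e^7 ≈ 1097 → holds here (LHS = RHS)

Answer: B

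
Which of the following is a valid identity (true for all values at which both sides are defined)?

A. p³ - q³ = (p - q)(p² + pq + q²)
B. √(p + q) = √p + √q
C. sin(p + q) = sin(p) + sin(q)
A

A: holds — e.g. at (1, 2), both sides equal -7.
B: fails at (1, 1) — LHS = √(2) ≈ 1.414, RHS = 2.
C: fails at (1, 5) — LHS = sin(6) ≈ -0.2794, RHS = sin(5) + sin(1) ≈ -0.1175.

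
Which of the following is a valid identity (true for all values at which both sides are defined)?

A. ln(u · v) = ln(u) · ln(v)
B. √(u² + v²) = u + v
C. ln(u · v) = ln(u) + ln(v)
A: fails at (1, 2) — LHS = ln(2) ≈ 0.6931, RHS = 0.
B: fails at (1, 3) — LHS = √(10) ≈ 3.162, RHS = 4.
C: holds — e.g. at (1, 3), both sides equal ln(3) ≈ 1.099.

Answer: C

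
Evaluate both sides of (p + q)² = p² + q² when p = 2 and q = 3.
LHS = (2 + 3)² = 25
RHS = 2² + 3² = 13

LHS ≠ RHS, so the equation does not hold here.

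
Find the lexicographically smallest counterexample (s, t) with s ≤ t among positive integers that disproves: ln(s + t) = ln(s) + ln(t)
Substituting (1, 1) into the claim:
LHS = ln(1 + 1) = ln(2) ≈ 0.6931
RHS = ln(1) + ln(1) = 0

Since LHS ≠ RHS, this pair disproves the claim, and no lexicographically smaller pair (s ≤ t, positive integers) does.

For instance (4, 8) is also a counterexample (LHS = ln(12) ≈ 2.485, RHS = ln(4) + ln(8) ≈ 3.466), but it's lexicographically larger.

Answer: (s, t) = (1, 1)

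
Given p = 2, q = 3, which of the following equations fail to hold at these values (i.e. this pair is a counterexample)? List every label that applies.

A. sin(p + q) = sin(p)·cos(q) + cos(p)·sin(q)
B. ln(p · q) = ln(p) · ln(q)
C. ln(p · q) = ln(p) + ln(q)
Evaluating each claim at the given values:
A. LHS = sin(5) ≈ -0.9589, RHS = sin(2)·cos(3) + sin(3)·cos(2) ≈ -0.9589 → holds here (LHS = RHS)
B. LHS = ln(6) ≈ 1.792, RHS = ln(2)·ln(3) ≈ 0.7615 → fails here (LHS ≠ RHS)
C. LHS = ln(6) ≈ 1.792, RHS = ln(2) + ln(3) ≈ 1.792 → holds here (LHS = RHS)

Answer: B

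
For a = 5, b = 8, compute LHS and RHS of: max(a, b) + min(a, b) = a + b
LHS = max(5, 8) + min(5, 8) = 13
RHS = 5 + 8 = 13

LHS = RHS: the two sides agree.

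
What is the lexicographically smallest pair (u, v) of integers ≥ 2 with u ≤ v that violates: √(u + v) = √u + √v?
Substituting (2, 2) into the claim:
LHS = √(2 + 2) = 2
RHS = √2 + √2 = 2·√(2) ≈ 2.828

Since LHS ≠ RHS, this pair disproves the claim, and no lexicographically smaller pair (u ≤ v, integers ≥ 2) does.

For instance (3, 6) is also a counterexample (LHS = 3, RHS = √(3) + √(6) ≈ 4.182), but it's lexicographically larger.

Answer: (u, v) = (2, 2)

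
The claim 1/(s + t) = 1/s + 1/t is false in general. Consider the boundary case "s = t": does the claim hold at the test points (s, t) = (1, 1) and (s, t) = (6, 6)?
No, fails at both test points

At (1, 1): LHS = 1/2 ≠ RHS = 2
At (6, 6): LHS = 1/12 ≠ RHS = 1/3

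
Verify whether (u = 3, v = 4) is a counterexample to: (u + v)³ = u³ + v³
Yes

Substituting u = 3, v = 4:
LHS = (3 + 4)³ = 343
RHS = 3³ + 4³ = 91

Since LHS ≠ RHS, this pair disproves the claim.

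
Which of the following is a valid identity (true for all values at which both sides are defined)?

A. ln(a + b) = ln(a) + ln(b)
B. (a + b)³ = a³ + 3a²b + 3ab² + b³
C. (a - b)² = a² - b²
A: fails at (5, 5) — LHS = ln(10) ≈ 2.303, RHS = 2·ln(5) ≈ 3.219.
B: holds — e.g. at (3, 3), both sides equal 216.
C: fails at (3, 5) — LHS = 4, RHS = -16.

Answer: B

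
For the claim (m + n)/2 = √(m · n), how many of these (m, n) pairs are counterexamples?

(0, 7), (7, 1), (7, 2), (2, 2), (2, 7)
4

Testing each pair:
(0, 7): LHS = 7/2, RHS = 0 → counterexample
(7, 1): LHS = 4, RHS = √(7) ≈ 2.646 → counterexample
(7, 2): LHS = 9/2, RHS = √(14) ≈ 3.742 → counterexample
(2, 2): LHS = 2, RHS = 2 → satisfies claim
(2, 7): LHS = 9/2, RHS = √(14) ≈ 3.742 → counterexample

That makes 4 counterexamples.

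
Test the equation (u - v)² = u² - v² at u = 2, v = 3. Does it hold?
Substituting u = 2, v = 3:

LHS = (2 - 3)² = 1
RHS = 2² - 3² = -5

LHS ≠ RHS, so the equation does not hold at this point.

Answer: Fails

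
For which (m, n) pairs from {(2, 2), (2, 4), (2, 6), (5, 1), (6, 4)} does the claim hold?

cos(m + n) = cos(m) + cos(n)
Testing each pair:
(2, 2): LHS = cos(4) ≈ -0.6536, RHS = 2·cos(2) ≈ -0.8323 → fails
(2, 4): LHS = cos(6) ≈ 0.9602, RHS = cos(4) + cos(2) ≈ -1.07 → fails
(2, 6): LHS = cos(8) ≈ -0.1455, RHS = cos(2) + cos(6) ≈ 0.544 → fails
(5, 1): LHS = cos(6) ≈ 0.9602, RHS = cos(5) + cos(1) ≈ 0.824 → fails
(6, 4): LHS = cos(10) ≈ -0.8391, RHS = cos(4) + cos(6) ≈ 0.3065 → fails

No pair satisfies the claim.

Answer: None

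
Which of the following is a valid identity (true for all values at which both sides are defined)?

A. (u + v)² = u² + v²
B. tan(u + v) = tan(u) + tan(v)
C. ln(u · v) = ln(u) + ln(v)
C

A: fails at (3, 3) — LHS = 36, RHS = 18.
B: fails at (1, 1) — LHS = tan(2) ≈ -2.185, RHS = 2·tan(1) ≈ 3.115.
C: holds — e.g. at (3, 3), both sides equal ln(9) ≈ 2.197.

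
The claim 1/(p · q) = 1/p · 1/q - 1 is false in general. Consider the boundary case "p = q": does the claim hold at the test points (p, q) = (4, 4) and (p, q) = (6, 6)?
At (4, 4): LHS = 1/16 ≠ RHS = -15/16
At (6, 6): LHS = 1/36 ≠ RHS = -35/36

Answer: No, fails at both test points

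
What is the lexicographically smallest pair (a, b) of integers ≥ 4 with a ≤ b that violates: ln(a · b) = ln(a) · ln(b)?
(a, b) = (4, 4)

Substituting (4, 4) into the claim:
LHS = ln(4 · 4) = ln(16) ≈ 2.773
RHS = ln(4) · ln(4) = ln(4)² ≈ 1.922

Since LHS ≠ RHS, this pair disproves the claim, and no lexicographically smaller pair (a ≤ b, integers ≥ 4) does.

For instance (9, 10) is also a counterexample (LHS = ln(90) ≈ 4.5, RHS = ln(9)·ln(10) ≈ 5.059), but it's lexicographically larger.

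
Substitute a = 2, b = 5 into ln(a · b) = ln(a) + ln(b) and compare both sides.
LHS = ln(2 · 5) = ln(10) ≈ 2.303
RHS = ln(2) + ln(5) ≈ 2.303

LHS = RHS: the two sides agree.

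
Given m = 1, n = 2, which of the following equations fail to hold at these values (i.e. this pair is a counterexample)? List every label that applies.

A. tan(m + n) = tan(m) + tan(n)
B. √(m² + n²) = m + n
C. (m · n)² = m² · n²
A, B

Evaluating each claim at the given values:
A. LHS = tan(3) ≈ -0.1425, RHS = tan(2) + tan(1) ≈ -0.6276 → fails here (LHS ≠ RHS)
B. LHS = √(5) ≈ 2.236, RHS = 3 → fails here (LHS ≠ RHS)
C. LHS = 4, RHS = 4 → holds here (LHS = RHS)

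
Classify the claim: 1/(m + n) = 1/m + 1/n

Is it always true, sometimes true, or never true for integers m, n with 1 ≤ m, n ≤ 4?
The claim fails for every pair in the range. For instance at (m, n) = (2, 4): LHS = 1/6, RHS = 3/4.

Answer: Never true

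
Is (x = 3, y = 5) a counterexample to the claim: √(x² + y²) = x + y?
Substituting x = 3, y = 5:
LHS = √(3² + 5²) = √(34) ≈ 5.831
RHS = 3 + 5 = 8

Since LHS ≠ RHS, this pair disproves the claim.

Answer: Yes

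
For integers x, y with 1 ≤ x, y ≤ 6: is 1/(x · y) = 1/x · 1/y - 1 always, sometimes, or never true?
The claim fails for every pair in the range. For instance at (x, y) = (2, 3): LHS = 1/6, RHS = -5/6.

Answer: Never true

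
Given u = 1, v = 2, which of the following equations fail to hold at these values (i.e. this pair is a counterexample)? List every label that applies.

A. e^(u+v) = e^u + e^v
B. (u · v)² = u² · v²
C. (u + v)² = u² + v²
A, C

Evaluating each claim at the given values:
A. LHS = e^3 ≈ 20.09, RHS = e + e^2 ≈ 10.11 → fails here (LHS ≠ RHS)
B. LHS = 4, RHS = 4 → holds here (LHS = RHS)
C. LHS = 9, RHS = 5 → fails here (LHS ≠ RHS)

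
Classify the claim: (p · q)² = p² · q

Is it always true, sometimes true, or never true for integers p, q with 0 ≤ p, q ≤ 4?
Sometimes true

It holds at (p, q) = (2, 0) (both sides equal 0), but fails at (p, q) = (1, 3) (LHS = 9, RHS = 3).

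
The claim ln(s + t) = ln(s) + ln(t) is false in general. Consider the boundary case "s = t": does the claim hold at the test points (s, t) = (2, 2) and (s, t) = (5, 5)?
At (2, 2): LHS = ln(4) ≈ 1.386, RHS = 2·ln(2) ≈ 1.386 → equal
At (5, 5): LHS = ln(10) ≈ 2.303 ≠ RHS = 2·ln(5) ≈ 3.219

Answer: Only at (2, 2)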